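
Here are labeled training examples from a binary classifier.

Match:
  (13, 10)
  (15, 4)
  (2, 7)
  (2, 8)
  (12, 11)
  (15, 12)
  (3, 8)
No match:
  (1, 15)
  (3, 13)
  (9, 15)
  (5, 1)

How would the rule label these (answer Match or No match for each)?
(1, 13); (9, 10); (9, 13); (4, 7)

The pattern is that an item is 'Match' exactly when: product is even.
No match: (1, 13), since 1·13 = 13. Match: (9, 10), since 9·10 = 90. No match: (9, 13), since 9·13 = 117. Match: (4, 7), since 4·7 = 28.

No match, Match, No match, Match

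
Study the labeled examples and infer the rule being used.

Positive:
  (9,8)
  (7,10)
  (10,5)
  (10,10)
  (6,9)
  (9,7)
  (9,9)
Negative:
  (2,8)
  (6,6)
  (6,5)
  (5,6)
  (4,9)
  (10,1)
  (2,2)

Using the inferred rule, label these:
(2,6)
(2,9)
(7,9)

The pattern is that an item is 'Positive' exactly when: sum ≥ 15.
(2,6): 2+6 = 8, does not pass → Negative.
(2,9): 2+9 = 11, does not pass → Negative.
(7,9): 7+9 = 16, fits → Positive.

Negative, Negative, Positive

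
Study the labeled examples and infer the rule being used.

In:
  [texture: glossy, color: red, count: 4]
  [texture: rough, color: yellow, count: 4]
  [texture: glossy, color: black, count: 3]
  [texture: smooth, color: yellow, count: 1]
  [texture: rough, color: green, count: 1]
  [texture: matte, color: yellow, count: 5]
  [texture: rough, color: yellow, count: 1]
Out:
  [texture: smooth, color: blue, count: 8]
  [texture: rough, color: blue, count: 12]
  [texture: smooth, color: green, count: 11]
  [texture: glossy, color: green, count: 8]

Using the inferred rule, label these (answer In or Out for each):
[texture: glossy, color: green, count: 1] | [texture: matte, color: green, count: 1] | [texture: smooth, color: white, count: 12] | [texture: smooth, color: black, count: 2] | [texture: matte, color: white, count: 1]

The simplest hypothesis consistent with all the labels is: count ≤ 5.
[texture: glossy, color: green, count: 1]: count = 1, checks out → In. [texture: matte, color: green, count: 1]: count = 1, checks out → In. [texture: smooth, color: white, count: 12]: count = 12, lacks this property → Out. [texture: smooth, color: black, count: 2]: count = 2, checks out → In. [texture: matte, color: white, count: 1]: count = 1, checks out → In.

In, In, Out, In, In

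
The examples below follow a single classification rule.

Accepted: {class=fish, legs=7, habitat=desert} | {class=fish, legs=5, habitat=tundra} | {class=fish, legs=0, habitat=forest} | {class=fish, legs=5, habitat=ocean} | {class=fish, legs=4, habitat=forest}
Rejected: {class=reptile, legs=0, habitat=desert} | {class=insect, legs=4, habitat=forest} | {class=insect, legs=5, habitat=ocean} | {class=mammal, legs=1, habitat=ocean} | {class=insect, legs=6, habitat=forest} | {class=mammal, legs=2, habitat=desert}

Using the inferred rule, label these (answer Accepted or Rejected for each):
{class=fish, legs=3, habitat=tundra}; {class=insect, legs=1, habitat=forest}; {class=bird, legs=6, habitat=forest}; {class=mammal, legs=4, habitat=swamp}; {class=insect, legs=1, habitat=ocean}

Accepted, Rejected, Rejected, Rejected, Rejected

The rule appears to be: class is fish.
{class=fish, legs=3, habitat=tundra}: class is fish — qualifies, so Accepted. {class=insect, legs=1, habitat=forest}: class is insect — fails this test, so Rejected. {class=bird, legs=6, habitat=forest}: class is bird — fails this test, so Rejected. {class=mammal, legs=4, habitat=swamp}: class is mammal — fails this test, so Rejected. {class=insect, legs=1, habitat=ocean}: class is insect — fails this test, so Rejected.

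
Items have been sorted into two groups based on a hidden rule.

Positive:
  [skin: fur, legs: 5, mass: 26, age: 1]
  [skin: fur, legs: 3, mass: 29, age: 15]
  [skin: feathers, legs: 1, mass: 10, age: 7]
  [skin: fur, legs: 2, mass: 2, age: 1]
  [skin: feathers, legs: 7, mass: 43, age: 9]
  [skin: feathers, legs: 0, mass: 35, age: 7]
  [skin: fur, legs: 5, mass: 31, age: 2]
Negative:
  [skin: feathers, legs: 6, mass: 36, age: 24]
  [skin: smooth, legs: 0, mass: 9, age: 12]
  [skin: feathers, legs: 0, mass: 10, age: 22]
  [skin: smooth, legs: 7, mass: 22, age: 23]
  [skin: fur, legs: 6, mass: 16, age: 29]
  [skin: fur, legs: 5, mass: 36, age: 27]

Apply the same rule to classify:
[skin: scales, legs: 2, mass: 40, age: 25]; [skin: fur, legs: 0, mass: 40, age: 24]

Negative, Negative

'Positive' ⟺ age ≤ 9 OR age = 15.
[skin: scales, legs: 2, mass: 40, age: 25] → age = 25 → Negative.
[skin: fur, legs: 0, mass: 40, age: 24] → age = 24 → Negative.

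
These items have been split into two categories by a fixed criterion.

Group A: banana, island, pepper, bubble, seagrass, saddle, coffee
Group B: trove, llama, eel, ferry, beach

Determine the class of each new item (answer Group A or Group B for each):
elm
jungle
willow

The rule appears to be: even length.
elm — length 3, hence Group B. jungle — length 6, hence Group A. willow — length 6, hence Group A.

Group B, Group A, Group A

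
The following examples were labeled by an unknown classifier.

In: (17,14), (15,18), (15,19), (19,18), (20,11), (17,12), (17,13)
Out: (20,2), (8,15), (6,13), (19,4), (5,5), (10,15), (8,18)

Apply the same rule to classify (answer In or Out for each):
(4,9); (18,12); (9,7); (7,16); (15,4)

Out, In, Out, Out, Out

All 'In' examples share one property — sum ≥ 29 — and every 'Out' example lacks it.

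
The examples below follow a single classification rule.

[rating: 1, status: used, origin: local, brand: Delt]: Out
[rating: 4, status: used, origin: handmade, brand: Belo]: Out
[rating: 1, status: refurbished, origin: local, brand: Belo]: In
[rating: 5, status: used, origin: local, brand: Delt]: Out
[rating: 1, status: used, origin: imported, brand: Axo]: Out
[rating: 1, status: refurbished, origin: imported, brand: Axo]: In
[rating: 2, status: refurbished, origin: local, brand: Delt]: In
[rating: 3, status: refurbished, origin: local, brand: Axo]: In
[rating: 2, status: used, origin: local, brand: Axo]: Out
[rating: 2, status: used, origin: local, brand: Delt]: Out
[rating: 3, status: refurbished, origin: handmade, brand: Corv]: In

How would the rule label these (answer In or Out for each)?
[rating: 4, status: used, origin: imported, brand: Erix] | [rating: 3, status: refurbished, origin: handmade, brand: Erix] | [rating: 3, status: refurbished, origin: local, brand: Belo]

Out, In, In

All 'In' examples share one property — status is refurbished — and every 'Out' example lacks it.
[rating: 4, status: used, origin: imported, brand: Erix]: status is used — does not fit, so Out.
[rating: 3, status: refurbished, origin: handmade, brand: Erix]: status is refurbished — meets the rule, so In.
[rating: 3, status: refurbished, origin: local, brand: Belo]: status is refurbished — meets the rule, so In.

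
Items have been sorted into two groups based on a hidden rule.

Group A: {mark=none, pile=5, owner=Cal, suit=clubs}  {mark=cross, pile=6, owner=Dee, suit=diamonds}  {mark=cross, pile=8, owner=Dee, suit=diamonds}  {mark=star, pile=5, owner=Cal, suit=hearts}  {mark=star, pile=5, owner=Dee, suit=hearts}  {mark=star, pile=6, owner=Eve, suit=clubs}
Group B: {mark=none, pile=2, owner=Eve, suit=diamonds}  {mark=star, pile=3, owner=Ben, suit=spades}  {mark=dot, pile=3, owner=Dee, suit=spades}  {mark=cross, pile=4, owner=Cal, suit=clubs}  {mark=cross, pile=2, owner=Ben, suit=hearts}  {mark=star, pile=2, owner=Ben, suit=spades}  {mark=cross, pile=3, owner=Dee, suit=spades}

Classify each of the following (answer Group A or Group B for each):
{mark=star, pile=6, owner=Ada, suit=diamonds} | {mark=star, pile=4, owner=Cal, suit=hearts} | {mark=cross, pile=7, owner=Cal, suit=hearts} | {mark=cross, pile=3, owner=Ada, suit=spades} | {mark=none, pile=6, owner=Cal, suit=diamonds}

Group A, Group B, Group A, Group B, Group A

One predicate separates the groups cleanly: pile ≥ 5.
{mark=star, pile=6, owner=Ada, suit=diamonds} → pile = 6 → Group A. {mark=star, pile=4, owner=Cal, suit=hearts} → pile = 4 → Group B. {mark=cross, pile=7, owner=Cal, suit=hearts} → pile = 7 → Group A. {mark=cross, pile=3, owner=Ada, suit=spades} → pile = 3 → Group B. {mark=none, pile=6, owner=Cal, suit=diamonds} → pile = 6 → Group A.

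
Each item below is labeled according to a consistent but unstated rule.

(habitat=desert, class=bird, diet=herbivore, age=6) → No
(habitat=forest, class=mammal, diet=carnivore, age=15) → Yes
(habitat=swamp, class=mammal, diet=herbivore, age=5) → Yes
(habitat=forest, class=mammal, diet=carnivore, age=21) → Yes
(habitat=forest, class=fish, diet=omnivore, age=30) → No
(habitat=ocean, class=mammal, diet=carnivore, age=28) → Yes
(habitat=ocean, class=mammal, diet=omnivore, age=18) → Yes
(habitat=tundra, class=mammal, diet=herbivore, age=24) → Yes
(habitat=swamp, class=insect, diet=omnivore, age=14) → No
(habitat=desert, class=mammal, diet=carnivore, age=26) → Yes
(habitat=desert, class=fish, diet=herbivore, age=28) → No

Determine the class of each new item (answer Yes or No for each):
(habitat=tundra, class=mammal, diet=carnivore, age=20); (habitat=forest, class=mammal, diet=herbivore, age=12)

Yes, Yes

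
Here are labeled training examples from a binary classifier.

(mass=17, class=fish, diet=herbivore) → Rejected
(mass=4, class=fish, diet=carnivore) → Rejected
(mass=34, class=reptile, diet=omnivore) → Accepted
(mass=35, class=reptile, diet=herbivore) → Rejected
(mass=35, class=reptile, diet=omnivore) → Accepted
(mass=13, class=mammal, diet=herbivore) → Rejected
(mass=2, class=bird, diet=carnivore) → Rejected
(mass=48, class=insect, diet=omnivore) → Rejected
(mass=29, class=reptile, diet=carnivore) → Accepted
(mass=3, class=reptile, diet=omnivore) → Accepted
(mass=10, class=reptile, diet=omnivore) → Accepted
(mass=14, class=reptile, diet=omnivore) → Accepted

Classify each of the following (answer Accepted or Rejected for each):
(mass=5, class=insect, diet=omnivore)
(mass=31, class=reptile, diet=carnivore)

A rule that fits every label: class is reptile AND diet is not herbivore — true of each 'Accepted' example, false of each 'Rejected' one.
(mass=5, class=insect, diet=omnivore): class is insect, diet is omnivore, does not fit → Rejected. (mass=31, class=reptile, diet=carnivore): class is reptile, diet is carnivore, satisfies this → Accepted.

Rejected, Accepted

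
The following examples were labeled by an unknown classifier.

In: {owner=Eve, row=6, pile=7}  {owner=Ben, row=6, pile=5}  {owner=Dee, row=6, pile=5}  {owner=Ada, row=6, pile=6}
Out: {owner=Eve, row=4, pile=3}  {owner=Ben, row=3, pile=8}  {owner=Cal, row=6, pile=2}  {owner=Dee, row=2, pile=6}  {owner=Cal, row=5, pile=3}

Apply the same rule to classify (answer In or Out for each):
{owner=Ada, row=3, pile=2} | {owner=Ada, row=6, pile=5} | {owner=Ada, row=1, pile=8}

A rule that fits every label: pile ≥ 3 AND row = 6 — true of each 'In' example, false of each 'Out' one.
{owner=Ada, row=3, pile=2} → pile = 2, row = 3 → Out.
{owner=Ada, row=6, pile=5} → pile = 5, row = 6 → In.
{owner=Ada, row=1, pile=8} → pile = 8, row = 1 → Out.

Out, In, Out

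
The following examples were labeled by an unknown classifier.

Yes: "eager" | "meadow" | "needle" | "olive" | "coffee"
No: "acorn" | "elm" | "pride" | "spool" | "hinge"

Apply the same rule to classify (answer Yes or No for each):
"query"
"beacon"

No, Yes

All 'Yes' examples share one property — has ≥ 3 vowels — and every 'No' example lacks it.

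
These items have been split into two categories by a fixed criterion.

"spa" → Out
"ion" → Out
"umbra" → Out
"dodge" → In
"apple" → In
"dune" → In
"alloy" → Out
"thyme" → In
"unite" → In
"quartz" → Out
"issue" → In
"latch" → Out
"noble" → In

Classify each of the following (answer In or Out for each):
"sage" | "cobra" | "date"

In, Out, In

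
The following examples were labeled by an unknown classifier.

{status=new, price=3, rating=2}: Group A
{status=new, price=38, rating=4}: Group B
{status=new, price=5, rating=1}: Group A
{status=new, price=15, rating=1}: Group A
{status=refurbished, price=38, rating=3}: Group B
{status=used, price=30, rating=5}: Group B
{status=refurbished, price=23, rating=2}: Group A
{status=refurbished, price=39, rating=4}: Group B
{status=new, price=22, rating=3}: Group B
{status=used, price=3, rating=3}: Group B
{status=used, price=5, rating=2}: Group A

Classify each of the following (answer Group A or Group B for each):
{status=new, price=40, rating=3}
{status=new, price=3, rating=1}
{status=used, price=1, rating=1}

A rule that fits every label: rating ≤ 2 — true of each 'Group A' example, false of each 'Group B' one.
{status=new, price=40, rating=3}: rating = 3, lacks this property → Group B. {status=new, price=3, rating=1}: rating = 1, checks out → Group A. {status=used, price=1, rating=1}: rating = 1, checks out → Group A.

Group B, Group A, Group A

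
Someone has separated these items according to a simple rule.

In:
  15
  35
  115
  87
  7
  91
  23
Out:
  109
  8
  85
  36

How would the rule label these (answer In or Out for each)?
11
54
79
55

The pattern is that an item is 'In' exactly when: ≡ 3 (mod 4).
11: 11 mod 4 = 3 — fits, so In.
54: 54 mod 4 = 2 — doesn't qualify, so Out.
79: 79 mod 4 = 3 — fits, so In.
55: 55 mod 4 = 3 — fits, so In.

In, Out, In, In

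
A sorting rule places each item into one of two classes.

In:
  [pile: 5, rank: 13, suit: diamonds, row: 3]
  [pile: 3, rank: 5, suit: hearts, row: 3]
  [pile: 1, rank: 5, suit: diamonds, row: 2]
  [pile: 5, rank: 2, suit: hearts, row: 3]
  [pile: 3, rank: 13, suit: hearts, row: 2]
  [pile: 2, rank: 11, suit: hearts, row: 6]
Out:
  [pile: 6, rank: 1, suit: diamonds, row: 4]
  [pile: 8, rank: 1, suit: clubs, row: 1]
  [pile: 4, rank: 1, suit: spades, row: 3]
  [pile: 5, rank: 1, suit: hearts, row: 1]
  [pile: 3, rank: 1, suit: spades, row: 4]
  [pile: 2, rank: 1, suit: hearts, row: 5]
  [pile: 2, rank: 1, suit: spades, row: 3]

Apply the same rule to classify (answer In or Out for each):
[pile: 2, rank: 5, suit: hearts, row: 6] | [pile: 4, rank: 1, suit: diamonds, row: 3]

The rule appears to be: rank ≥ 2.
[pile: 2, rank: 5, suit: hearts, row: 6] — rank = 5, hence In. [pile: 4, rank: 1, suit: diamonds, row: 3] — rank = 1, hence Out.

In, Out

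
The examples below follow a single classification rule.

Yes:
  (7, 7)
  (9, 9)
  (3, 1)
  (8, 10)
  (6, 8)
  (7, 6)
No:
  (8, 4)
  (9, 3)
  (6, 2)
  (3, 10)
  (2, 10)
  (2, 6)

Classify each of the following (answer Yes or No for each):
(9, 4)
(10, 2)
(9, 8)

No, No, Yes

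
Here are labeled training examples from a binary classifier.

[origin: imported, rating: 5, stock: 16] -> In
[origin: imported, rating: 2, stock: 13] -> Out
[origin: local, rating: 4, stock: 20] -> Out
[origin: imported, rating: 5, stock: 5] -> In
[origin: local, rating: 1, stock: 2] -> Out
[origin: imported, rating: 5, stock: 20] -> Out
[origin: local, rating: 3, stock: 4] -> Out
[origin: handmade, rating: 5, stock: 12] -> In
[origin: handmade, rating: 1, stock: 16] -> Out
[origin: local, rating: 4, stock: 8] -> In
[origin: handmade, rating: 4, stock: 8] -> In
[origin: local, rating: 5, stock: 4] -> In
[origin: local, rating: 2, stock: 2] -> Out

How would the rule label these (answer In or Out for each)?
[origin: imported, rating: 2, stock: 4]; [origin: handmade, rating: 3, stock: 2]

The common property of the 'In' items is: rating ≥ 4 AND stock ≤ 16. No 'Out' item has it.
[origin: imported, rating: 2, stock: 4] — rating = 2, stock = 4, hence Out.
[origin: handmade, rating: 3, stock: 2] — rating = 3, stock = 2, hence Out.

Out, Out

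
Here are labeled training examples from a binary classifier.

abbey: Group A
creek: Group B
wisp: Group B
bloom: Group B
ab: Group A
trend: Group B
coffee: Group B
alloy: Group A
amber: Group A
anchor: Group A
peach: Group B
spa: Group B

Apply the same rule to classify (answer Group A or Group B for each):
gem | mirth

The simplest hypothesis consistent with all the labels is: starts with 'a'.

Group B, Group B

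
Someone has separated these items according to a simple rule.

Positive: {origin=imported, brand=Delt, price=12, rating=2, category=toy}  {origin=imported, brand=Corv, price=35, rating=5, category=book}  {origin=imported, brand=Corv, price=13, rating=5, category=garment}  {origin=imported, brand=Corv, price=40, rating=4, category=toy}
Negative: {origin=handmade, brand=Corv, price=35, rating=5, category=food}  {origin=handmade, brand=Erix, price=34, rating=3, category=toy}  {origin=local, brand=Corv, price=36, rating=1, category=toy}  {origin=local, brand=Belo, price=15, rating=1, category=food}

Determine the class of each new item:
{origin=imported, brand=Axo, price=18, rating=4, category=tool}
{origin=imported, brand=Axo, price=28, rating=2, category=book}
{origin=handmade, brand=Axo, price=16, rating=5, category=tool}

Positive, Positive, Negative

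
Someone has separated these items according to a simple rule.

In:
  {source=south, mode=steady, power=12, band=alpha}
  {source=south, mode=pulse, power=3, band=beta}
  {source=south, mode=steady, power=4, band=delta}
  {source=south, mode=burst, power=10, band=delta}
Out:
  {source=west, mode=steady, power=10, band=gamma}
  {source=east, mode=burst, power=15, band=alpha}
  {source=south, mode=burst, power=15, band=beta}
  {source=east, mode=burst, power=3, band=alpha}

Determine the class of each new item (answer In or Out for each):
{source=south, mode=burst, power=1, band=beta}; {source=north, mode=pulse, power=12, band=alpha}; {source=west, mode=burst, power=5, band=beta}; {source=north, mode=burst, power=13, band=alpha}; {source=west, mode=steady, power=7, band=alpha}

In, Out, Out, Out, Out

One predicate separates the groups cleanly: source is south AND power ≤ 12.
{source=south, mode=burst, power=1, band=beta} — source is south, power = 1, hence In. {source=north, mode=pulse, power=12, band=alpha} — source is north, power = 12, hence Out. {source=west, mode=burst, power=5, band=beta} — source is west, power = 5, hence Out. {source=north, mode=burst, power=13, band=alpha} — source is north, power = 13, hence Out. {source=west, mode=steady, power=7, band=alpha} — source is west, power = 7, hence Out.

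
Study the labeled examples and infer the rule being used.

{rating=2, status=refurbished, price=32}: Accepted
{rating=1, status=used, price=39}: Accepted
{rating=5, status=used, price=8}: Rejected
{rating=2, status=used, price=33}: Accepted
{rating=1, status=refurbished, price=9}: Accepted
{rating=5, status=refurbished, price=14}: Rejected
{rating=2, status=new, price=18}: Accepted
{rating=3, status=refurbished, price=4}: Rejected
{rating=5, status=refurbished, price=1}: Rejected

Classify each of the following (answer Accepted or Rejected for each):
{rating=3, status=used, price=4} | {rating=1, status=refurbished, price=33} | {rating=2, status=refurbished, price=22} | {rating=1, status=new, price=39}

Rejected, Accepted, Accepted, Accepted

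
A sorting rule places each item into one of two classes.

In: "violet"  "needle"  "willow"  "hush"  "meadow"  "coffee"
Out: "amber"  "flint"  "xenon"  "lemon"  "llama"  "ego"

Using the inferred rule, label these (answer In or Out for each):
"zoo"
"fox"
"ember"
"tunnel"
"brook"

Out, Out, Out, In, Out

One predicate separates the groups cleanly: even length.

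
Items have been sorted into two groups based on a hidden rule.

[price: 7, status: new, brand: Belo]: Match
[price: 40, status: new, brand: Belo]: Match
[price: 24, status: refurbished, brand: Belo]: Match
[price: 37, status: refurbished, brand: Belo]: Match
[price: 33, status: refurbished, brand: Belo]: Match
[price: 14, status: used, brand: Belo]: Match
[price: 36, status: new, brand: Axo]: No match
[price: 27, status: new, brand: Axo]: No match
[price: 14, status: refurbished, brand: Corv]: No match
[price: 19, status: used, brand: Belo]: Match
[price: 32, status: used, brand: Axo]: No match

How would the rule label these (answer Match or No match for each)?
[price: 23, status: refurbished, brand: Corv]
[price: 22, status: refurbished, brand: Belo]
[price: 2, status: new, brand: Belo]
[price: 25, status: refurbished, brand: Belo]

The common property of the 'Match' items is: brand is Belo. No 'No match' item has it.
[price: 23, status: refurbished, brand: Corv]: No match (brand is Corv). [price: 22, status: refurbished, brand: Belo]: Match (brand is Belo). [price: 2, status: new, brand: Belo]: Match (brand is Belo). [price: 25, status: refurbished, brand: Belo]: Match (brand is Belo).

No match, Match, Match, Match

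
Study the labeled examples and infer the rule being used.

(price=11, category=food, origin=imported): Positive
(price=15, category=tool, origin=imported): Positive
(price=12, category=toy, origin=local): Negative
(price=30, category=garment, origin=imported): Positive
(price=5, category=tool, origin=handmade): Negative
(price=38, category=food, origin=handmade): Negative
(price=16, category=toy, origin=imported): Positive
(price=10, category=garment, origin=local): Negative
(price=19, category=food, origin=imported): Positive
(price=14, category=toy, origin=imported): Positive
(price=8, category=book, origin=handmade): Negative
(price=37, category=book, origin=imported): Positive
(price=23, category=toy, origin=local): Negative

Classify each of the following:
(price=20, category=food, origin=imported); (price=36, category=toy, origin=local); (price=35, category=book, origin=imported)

Looking at the examples, the only property every 'Positive' case has and every 'Negative' case lacks is: origin is imported.
Positive: (price=20, category=food, origin=imported), since origin is imported.
Negative: (price=36, category=toy, origin=local), since origin is local.
Positive: (price=35, category=book, origin=imported), since origin is imported.

Positive, Negative, Positive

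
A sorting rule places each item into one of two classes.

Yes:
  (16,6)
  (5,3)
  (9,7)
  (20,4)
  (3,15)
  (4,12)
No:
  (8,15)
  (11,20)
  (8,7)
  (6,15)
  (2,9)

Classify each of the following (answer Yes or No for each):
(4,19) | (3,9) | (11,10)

All 'Yes' examples share one property — sum is even — and every 'No' example lacks it.
No: (4,19), since 4+19 = 23. Yes: (3,9), since 3+9 = 12. No: (11,10), since 11+10 = 21.

No, Yes, No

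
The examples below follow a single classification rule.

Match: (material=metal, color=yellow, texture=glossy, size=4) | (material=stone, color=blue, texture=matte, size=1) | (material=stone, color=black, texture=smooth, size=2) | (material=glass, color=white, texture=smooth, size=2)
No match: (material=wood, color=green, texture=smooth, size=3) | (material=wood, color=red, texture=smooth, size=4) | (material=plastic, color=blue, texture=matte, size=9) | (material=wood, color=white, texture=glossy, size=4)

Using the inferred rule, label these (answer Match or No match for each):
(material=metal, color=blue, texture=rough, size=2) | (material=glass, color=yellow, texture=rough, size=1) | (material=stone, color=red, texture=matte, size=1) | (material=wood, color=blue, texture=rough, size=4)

The distinguishing property — color is yellow OR size ≤ 2 — holds for all the 'Match' cases and none of the 'No match' cases.
(material=metal, color=blue, texture=rough, size=2) → color is blue, size = 2 → Match. (material=glass, color=yellow, texture=rough, size=1) → color is yellow, size = 1 → Match. (material=stone, color=red, texture=matte, size=1) → color is red, size = 1 → Match. (material=wood, color=blue, texture=rough, size=4) → color is blue, size = 4 → No match.

Match, Match, Match, No match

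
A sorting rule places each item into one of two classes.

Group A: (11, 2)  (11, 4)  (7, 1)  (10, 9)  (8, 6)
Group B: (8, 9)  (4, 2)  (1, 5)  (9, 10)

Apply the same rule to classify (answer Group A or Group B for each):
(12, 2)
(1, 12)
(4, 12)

A rule that fits every label: first > second AND sum ≥ 8 — true of each 'Group A' example, false of each 'Group B' one.
(12, 2) — 12 > 2, 12+2 = 14, hence Group A.
(1, 12) — 1 < 12, 1+12 = 13, hence Group B.
(4, 12) — 4 < 12, 4+12 = 16, hence Group B.

Group A, Group B, Group B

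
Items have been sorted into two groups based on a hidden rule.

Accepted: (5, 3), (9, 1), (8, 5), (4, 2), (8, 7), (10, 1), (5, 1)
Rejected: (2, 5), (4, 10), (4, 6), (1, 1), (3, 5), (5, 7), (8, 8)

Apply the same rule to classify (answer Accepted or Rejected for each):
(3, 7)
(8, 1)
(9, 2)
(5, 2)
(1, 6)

Rejected, Accepted, Accepted, Accepted, Rejected

'Accepted' ⟺ first > second.
(3, 7) — 3 < 7, hence Rejected. (8, 1) — 8 > 1, hence Accepted. (9, 2) — 9 > 2, hence Accepted. (5, 2) — 5 > 2, hence Accepted. (1, 6) — 1 < 6, hence Rejected.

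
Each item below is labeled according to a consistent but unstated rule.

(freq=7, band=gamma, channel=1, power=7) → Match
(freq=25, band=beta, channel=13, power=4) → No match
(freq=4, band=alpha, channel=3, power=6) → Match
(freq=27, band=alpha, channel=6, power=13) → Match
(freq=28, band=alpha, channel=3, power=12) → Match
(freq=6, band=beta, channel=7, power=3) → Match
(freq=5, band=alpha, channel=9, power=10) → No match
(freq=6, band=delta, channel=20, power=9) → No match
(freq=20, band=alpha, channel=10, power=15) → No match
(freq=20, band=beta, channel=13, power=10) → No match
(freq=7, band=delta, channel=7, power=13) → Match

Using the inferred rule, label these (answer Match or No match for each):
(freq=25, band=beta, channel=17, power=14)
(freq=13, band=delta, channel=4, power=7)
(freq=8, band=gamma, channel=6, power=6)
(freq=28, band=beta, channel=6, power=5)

No match, Match, Match, Match

The pattern is that an item is 'Match' exactly when: channel ≤ 7.
(freq=25, band=beta, channel=17, power=14) — channel = 17, hence No match.
(freq=13, band=delta, channel=4, power=7) — channel = 4, hence Match.
(freq=8, band=gamma, channel=6, power=6) — channel = 6, hence Match.
(freq=28, band=beta, channel=6, power=5) — channel = 6, hence Match.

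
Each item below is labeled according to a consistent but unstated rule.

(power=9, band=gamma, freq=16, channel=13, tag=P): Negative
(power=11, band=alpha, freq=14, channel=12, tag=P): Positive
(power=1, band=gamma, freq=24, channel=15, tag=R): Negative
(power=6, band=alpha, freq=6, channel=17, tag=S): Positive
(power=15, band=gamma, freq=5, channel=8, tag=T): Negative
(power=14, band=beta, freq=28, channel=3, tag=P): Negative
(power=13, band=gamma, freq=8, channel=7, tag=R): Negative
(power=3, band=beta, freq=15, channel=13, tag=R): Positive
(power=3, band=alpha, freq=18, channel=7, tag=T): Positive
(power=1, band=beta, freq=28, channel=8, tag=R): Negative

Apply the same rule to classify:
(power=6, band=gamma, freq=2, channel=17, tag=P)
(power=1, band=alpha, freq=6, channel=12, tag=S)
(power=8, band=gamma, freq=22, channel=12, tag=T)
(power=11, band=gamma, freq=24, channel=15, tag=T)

Negative, Positive, Negative, Negative

A rule that fits every label: band is alpha OR freq = 15 — true of each 'Positive' example, false of each 'Negative' one.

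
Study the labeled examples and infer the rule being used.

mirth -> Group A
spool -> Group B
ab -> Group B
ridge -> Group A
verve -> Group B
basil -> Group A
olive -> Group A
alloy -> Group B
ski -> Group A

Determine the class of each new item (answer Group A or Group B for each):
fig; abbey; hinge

Comparing the two groups points to one rule — contains 'i'.
fig: has 'i', fits → Group A.
abbey: no 'i', doesn't match → Group B.
hinge: has 'i', fits → Group A.

Group A, Group B, Group A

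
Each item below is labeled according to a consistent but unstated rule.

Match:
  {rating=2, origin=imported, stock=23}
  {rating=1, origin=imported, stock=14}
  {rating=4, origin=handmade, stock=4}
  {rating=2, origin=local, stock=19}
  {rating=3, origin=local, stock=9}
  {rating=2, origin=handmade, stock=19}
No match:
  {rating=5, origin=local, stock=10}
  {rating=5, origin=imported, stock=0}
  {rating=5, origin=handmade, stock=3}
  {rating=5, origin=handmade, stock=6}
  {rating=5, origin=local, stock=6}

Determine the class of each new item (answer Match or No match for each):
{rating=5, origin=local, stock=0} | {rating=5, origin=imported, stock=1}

No match, No match

The pattern is that an item is 'Match' exactly when: rating ≤ 4.
{rating=5, origin=local, stock=0} — rating = 5, hence No match. {rating=5, origin=imported, stock=1} — rating = 5, hence No match.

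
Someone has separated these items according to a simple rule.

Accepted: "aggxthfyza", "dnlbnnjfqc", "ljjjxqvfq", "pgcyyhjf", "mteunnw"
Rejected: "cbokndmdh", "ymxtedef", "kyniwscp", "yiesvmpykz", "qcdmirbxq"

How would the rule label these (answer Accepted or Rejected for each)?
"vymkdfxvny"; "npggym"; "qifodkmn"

Rejected, Accepted, Rejected

Rule: has a double letter. This holds for each 'Accepted' example and fails for each 'Rejected' one.
Rejected: "vymkdfxvny", since no doubled letter.
Accepted: "npggym", since 'gg' doubled.
Rejected: "qifodkmn", since no doubled letter.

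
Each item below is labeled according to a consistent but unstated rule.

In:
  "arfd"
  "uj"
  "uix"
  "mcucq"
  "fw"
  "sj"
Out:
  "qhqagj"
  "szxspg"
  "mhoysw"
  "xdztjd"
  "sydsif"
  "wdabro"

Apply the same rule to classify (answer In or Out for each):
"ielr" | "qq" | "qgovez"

In, In, Out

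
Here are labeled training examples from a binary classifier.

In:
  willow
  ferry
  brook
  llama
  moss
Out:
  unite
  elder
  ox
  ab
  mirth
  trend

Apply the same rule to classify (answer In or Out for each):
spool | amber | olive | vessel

One predicate separates the groups cleanly: has a double letter.

In, Out, Out, In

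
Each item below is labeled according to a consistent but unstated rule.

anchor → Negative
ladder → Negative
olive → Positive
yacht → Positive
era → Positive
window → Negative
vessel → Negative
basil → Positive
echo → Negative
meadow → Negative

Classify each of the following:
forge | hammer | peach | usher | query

Rule: odd length. This holds for each 'Positive' example and fails for each 'Negative' one.
forge: Positive (length 5). hammer: Negative (length 6). peach: Positive (length 5). usher: Positive (length 5). query: Positive (length 5).

Positive, Negative, Positive, Positive, Positive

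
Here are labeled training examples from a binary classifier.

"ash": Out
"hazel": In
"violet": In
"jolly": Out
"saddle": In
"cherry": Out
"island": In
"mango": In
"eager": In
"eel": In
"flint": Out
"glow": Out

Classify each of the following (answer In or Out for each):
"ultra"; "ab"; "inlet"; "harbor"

In, Out, In, In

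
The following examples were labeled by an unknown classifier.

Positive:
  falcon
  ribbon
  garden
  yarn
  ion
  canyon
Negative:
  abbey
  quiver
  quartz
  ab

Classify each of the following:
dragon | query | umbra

The distinguishing property — contains 'n' — holds for all the 'Positive' cases and none of the 'Negative' cases.
dragon → has 'n' → Positive.
query → no 'n' → Negative.
umbra → no 'n' → Negative.

Positive, Negative, Negative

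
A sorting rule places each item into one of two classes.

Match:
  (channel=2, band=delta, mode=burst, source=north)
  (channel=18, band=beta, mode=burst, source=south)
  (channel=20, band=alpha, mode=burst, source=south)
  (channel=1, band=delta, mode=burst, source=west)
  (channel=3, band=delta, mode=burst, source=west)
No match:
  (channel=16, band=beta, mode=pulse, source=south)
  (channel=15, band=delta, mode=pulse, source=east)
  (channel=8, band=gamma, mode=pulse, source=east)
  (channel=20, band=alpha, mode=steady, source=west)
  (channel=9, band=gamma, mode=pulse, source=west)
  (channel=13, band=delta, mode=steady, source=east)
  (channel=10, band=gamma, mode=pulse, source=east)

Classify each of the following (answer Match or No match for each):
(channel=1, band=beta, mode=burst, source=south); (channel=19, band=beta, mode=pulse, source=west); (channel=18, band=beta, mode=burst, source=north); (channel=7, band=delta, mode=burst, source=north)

Match, No match, Match, Match

Rule: mode is burst. This holds for each 'Match' example and fails for each 'No match' one.
(channel=1, band=beta, mode=burst, source=south) → mode is burst → Match. (channel=19, band=beta, mode=pulse, source=west) → mode is pulse → No match. (channel=18, band=beta, mode=burst, source=north) → mode is burst → Match. (channel=7, band=delta, mode=burst, source=north) → mode is burst → Match.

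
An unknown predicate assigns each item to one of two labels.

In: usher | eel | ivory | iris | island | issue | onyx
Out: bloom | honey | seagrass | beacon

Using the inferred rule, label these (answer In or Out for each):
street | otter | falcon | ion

Out, In, Out, In

Comparing the two groups points to one rule — starts with a vowel.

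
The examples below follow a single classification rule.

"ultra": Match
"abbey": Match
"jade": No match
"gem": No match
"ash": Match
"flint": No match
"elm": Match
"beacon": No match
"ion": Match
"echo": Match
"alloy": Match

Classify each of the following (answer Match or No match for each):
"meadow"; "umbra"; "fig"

'Match' ⟺ starts with a vowel.
"meadow" → starts with 'm' → No match. "umbra" → starts with 'u' → Match. "fig" → starts with 'f' → No match.

No match, Match, No match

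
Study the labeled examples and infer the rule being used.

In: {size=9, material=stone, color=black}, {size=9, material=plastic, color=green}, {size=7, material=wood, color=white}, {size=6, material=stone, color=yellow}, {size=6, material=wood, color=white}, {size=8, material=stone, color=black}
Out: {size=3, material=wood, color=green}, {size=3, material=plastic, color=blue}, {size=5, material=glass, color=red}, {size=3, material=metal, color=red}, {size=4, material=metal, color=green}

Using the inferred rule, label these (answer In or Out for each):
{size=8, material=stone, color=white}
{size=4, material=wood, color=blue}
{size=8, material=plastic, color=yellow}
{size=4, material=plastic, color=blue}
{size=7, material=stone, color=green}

A rule that fits every label: size ≥ 6 — true of each 'In' example, false of each 'Out' one.

In, Out, In, Out, In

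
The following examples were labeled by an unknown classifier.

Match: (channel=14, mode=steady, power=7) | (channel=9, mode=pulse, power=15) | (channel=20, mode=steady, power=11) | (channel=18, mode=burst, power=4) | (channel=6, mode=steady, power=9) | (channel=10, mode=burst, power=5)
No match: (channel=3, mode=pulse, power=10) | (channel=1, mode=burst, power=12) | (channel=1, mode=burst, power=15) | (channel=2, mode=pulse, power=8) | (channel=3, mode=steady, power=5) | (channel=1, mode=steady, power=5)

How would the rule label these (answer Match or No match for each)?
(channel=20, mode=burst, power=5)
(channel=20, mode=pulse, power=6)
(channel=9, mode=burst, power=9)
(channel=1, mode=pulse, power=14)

The common property of the 'Match' items is: channel ≥ 6. No 'No match' item has it.

Match, Match, Match, No match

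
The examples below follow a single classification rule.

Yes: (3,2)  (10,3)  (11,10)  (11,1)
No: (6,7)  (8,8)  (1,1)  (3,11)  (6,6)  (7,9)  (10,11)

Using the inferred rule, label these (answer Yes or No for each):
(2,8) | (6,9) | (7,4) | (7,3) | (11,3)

No, No, Yes, Yes, Yes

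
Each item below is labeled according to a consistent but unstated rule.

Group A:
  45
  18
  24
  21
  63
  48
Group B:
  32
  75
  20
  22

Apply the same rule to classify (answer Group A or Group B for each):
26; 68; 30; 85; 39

Group B, Group B, Group A, Group B, Group A

The common property of the 'Group A' items is: multiple of 3 AND at most 63. No 'Group B' item has it.
26: 26 = 3·8 + 2, 26 ≤ 63 — does not fit, so Group B.
68: 68 = 3·22 + 2, 68 > 63 — does not fit, so Group B.
30: 30 = 3·10, 30 ≤ 63 — fits, so Group A.
85: 85 = 3·28 + 1, 85 > 63 — does not fit, so Group B.
39: 39 = 3·13, 39 ≤ 63 — fits, so Group A.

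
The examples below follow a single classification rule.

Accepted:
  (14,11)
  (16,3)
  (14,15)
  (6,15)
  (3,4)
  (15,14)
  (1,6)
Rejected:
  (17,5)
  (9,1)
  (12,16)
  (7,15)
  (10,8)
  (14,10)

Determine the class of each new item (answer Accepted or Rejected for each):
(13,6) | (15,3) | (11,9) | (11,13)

Accepted, Rejected, Rejected, Rejected

The classifier is using: sum is odd.
(13,6) → 13+6 = 19 → Accepted. (15,3) → 15+3 = 18 → Rejected. (11,9) → 11+9 = 20 → Rejected. (11,13) → 11+13 = 24 → Rejected.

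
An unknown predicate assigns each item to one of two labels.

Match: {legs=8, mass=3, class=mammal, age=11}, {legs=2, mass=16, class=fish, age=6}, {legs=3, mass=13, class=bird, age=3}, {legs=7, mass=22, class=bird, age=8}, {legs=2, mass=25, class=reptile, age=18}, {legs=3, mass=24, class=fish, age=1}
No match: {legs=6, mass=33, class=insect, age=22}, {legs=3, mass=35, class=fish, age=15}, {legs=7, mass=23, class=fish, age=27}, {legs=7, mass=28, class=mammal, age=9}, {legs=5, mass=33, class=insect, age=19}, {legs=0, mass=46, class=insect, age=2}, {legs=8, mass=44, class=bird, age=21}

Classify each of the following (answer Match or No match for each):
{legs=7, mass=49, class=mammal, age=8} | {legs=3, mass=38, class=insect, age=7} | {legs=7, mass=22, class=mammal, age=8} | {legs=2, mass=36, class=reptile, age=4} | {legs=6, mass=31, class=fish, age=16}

No match, No match, Match, No match, No match

The distinguishing property — age ≤ 18 AND mass ≤ 25 — holds for all the 'Match' cases and none of the 'No match' cases.
{legs=7, mass=49, class=mammal, age=8} → age = 8, mass = 49 → No match.
{legs=3, mass=38, class=insect, age=7} → age = 7, mass = 38 → No match.
{legs=7, mass=22, class=mammal, age=8} → age = 8, mass = 22 → Match.
{legs=2, mass=36, class=reptile, age=4} → age = 4, mass = 36 → No match.
{legs=6, mass=31, class=fish, age=16} → age = 16, mass = 31 → No match.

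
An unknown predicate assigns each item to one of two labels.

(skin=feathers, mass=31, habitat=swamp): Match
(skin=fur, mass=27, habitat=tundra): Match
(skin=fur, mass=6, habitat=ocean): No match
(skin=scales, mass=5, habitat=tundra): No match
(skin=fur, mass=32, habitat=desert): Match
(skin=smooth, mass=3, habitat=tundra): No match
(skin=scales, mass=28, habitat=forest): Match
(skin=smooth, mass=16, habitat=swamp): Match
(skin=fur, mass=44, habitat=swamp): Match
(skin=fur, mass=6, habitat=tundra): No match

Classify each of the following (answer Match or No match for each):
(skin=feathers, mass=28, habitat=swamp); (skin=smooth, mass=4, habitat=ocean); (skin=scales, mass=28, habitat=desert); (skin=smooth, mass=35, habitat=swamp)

Match, No match, Match, Match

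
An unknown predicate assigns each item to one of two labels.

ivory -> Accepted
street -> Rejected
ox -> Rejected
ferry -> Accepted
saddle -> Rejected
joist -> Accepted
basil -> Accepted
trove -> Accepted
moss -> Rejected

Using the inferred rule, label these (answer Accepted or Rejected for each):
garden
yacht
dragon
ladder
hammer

Rejected, Accepted, Rejected, Rejected, Rejected

Every 'Accepted' example satisfies: odd length. None of the 'Rejected' examples do.
garden: length 6, does not pass → Rejected. yacht: length 5, fits → Accepted. dragon: length 6, does not pass → Rejected. ladder: length 6, does not pass → Rejected. hammer: length 6, does not pass → Rejected.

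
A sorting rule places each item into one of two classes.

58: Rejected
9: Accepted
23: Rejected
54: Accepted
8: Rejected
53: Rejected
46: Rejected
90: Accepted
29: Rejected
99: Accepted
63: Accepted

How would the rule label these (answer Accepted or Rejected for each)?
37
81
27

Rejected, Accepted, Accepted

The pattern is that an item is 'Accepted' exactly when: multiple of 3.
37: 37 = 3·12 + 1, fails this test → Rejected.
81: 81 = 3·27, checks out → Accepted.
27: 27 = 3·9, checks out → Accepted.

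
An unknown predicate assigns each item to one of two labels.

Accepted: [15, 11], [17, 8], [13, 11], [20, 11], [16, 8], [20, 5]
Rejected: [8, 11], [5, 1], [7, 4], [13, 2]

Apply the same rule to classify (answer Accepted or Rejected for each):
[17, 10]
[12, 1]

The pattern is that an item is 'Accepted' exactly when: sum ≥ 24.

Accepted, Rejected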